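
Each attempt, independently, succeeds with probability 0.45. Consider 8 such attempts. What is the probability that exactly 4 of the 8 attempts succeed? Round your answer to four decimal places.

0.2627

X ~ Binomial(n=8, p=0.45).
P(X=4) = C(8,4) · p^4 · (1−p)^4
= 70 · 0.041006 · 0.091506 = 0.262663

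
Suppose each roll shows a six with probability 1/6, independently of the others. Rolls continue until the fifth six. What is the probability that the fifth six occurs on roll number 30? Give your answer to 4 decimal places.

0.0320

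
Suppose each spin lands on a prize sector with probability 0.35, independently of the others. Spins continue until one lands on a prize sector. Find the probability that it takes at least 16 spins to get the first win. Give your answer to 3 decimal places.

0.002

Y = number of spins to the first success; geometric, p = 0.35.
P(Y > 15) = P(first 15 all fail) = (1−p)^15 = 0.00156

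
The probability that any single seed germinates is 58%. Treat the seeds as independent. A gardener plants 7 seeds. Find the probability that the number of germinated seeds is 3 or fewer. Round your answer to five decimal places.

0.32941

X ~ Binomial(7, 0.58); P(X ≤ 3) = Σ C(7,k) p^k (1−p)^(7−k) over k:
  k=0: C(7,0)·0.58^0·0.42^7 = 0.0023054
  k=1: C(7,1)·0.58^1·0.42^6 = 0.0222855
  k=2: C(7,2)·0.58^2·0.42^5 = 0.0923255
  k=3: C(7,3)·0.58^3·0.42^4 = 0.2124952
Total = 0.3294116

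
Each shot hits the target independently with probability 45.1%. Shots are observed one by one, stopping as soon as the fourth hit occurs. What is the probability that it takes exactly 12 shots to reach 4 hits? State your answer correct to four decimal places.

Y = trial on which the fourth success occurs; negative binomial, r=4, p=0.451.
P(Y=12) = C(11,3) · p^4 · (1−p)^8
= 165 · 0.041372 · 0.0082524 = 0.056334

0.0563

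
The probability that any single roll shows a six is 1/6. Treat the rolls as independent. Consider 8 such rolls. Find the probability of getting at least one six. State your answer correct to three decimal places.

0.767

P(at least one) = 1 − P(none) = 1 − (1 − 0.166667)^8
= 1 − 0.23257 = 0.76743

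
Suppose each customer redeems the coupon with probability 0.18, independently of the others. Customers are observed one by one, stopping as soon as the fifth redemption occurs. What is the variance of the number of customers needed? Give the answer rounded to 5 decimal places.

Y = total customers until the fifth success; negative binomial with r=5, p=0.18.
Var(Y) = r(1−p)/p² = 5·0.82 / 0.18² = 126.5432099

126.54321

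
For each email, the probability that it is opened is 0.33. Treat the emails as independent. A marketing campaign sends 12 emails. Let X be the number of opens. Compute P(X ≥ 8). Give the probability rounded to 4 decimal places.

X ~ Binomial(12, 0.33); P(X ≥ 8) = Σ C(12,k) p^k (1−p)^(12−k) over k:
  k=8: C(12,8)·0.33^8·0.67^4 = 0.014029
  k=9: C(12,9)·0.33^9·0.67^3 = 0.003071
  k=10: C(12,10)·0.33^10·0.67^2 = 0.000454
  k=11: C(12,11)·0.33^11·0.67^1 = 0.000041
  k=12: C(12,12)·0.33^12·0.67^0 = 0.000002
Total = 0.017596

0.0176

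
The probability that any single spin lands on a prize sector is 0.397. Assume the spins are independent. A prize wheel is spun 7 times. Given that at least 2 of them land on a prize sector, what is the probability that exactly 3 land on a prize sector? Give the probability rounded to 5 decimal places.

X ~ Binomial(7, 0.397). Want P(X=3 | X≥2) = P(X=3) / P(X≥2).
P(X=3) = C(7,3)·0.397^3·0.603^4 = 0.2895402
P(X≥2) = 1 − 0.0289882 − 0.1335957 = 0.8374161
Ratio = 0.2895402 / 0.8374161 = 0.3457542

0.34575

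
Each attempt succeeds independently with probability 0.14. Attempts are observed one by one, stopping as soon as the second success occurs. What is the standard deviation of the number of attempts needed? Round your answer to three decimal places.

9.368

Y = total attempts until the second success; negative binomial with r=2, p=0.14.
SD(Y) = √[r(1−p)/p²] = √(87.75510) = 9.36777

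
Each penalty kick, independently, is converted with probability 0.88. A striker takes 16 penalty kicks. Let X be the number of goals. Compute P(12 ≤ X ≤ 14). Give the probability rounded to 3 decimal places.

X ~ Binomial(16, 0.88); P(12 ≤ X ≤ 14) = Σ C(16,k) p^k (1−p)^(16−k) over k:
  k=12: C(16,12)·0.88^12·0.12^4 = 0.08139
  k=13: C(16,13)·0.88^13·0.12^3 = 0.18366
  k=14: C(16,14)·0.88^14·0.12^2 = 0.28860
Total = 0.55365

0.554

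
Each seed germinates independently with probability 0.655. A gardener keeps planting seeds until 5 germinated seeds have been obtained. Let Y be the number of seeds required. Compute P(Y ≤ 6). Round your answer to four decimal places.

0.3285

Finishing within 6 seeds ⇔ at least 5 successes in the first 6. With X ~ Binomial(6, 0.655), P(Y ≤ 6) = 1 − P(X ≤ 4).
  k=0: C(6,0)·0.655^0·0.345^6 = 0.001686
  k=1: C(6,1)·0.655^1·0.345^5 = 0.019208
  k=2: C(6,2)·0.655^2·0.345^4 = 0.091170
  k=3: C(6,3)·0.655^3·0.345^3 = 0.230787
  k=4: C(6,4)·0.655^4·0.345^2 = 0.328620
1 − 0.671472 = 0.328528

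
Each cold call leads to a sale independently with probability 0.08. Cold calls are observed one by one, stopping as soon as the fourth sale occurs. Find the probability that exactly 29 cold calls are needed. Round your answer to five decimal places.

0.01669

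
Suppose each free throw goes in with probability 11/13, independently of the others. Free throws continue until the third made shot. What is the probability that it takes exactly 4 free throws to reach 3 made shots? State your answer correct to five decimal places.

Y = trial on which the third success occurs; negative binomial, r=3, p=0.846154.
P(Y=4) = C(3,2) · p^3 · (1−p)^1
= 3 · 0.60583 · 0.15385 = 0.2796121

0.27961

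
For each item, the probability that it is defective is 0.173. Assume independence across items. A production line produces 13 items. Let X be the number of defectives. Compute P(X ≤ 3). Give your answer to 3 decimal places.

0.825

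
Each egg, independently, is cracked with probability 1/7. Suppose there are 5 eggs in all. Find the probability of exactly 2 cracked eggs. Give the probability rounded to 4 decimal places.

0.1285

X ~ Binomial(n=5, p=0.142857).
P(X=2) = C(5,2) · p^2 · (1−p)^3
= 10 · 0.020408 · 0.62974 = 0.128518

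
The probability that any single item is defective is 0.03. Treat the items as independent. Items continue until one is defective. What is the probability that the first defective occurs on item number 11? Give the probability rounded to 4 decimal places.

0.0221

Geometric (trials to first success), p = 0.03.
P(Y = 11) = (1−p)^10 · p = 0.73742 · 0.03 = 0.022123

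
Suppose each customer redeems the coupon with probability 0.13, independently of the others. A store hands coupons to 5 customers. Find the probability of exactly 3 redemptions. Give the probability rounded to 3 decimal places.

0.017

X ~ Binomial(n=5, p=0.13).
P(X=3) = C(5,3) · p^3 · (1−p)^2
= 10 · 0.002197 · 0.7569 = 0.01663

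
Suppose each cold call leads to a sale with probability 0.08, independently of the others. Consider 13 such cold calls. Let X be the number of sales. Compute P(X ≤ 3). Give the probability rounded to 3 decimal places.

0.984

X ~ Binomial(13, 0.08); P(X ≤ 3) = Σ C(13,k) p^k (1−p)^(13−k) over k:
  k=0: C(13,0)·0.08^0·0.92^13 = 0.33825
  k=1: C(13,1)·0.08^1·0.92^12 = 0.38237
  k=2: C(13,2)·0.08^2·0.92^11 = 0.19950
  k=3: C(13,3)·0.08^3·0.92^10 = 0.06361
Total = 0.98373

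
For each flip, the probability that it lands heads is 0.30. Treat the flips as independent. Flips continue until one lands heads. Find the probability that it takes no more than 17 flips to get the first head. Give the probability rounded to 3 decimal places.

0.998

Y = number of flips to the first success; geometric, p = 0.30.
P(Y ≤ 17) = 1 − (1−p)^17 = 1 − 0.00233 = 0.99767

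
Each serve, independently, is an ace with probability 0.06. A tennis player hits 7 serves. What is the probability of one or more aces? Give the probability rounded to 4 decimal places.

P(at least one) = 1 − P(none) = 1 − (1 − 0.06)^7
= 1 − 0.648478 = 0.351522

0.3515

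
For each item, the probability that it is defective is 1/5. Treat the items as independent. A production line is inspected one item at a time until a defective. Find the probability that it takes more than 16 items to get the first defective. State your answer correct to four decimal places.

Y = number of items to the first success; geometric, p = 0.20.
P(Y > 16) = P(first 16 all fail) = (1−p)^16 = 0.028147

0.0281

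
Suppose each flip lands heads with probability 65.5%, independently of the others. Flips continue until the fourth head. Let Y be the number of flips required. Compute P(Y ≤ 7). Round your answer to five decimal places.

0.80831

Finishing within 7 flips ⇔ at least 4 successes in the first 7. With X ~ Binomial(7, 0.655), P(Y ≤ 7) = 1 − P(X ≤ 3).
  k=0: C(7,0)·0.655^0·0.345^7 = 0.0005817
  k=1: C(7,1)·0.655^1·0.345^6 = 0.0077313
  k=2: C(7,2)·0.655^2·0.345^5 = 0.0440349
  k=3: C(7,3)·0.655^3·0.345^4 = 0.1393376
1 − 0.1916856 = 0.8083144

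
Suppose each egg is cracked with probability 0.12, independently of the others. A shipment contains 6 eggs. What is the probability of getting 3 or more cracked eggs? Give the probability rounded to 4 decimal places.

X ~ Binomial(6, 0.12); P(X ≥ 3) = Σ C(6,k) p^k (1−p)^(6−k) over k:
  k=3: C(6,3)·0.12^3·0.88^3 = 0.023552
  k=4: C(6,4)·0.12^4·0.88^2 = 0.002409
  k=5: C(6,5)·0.12^5·0.88^1 = 0.000131
  k=6: C(6,6)·0.12^6·0.88^0 = 0.000003
Total = 0.026095

0.0261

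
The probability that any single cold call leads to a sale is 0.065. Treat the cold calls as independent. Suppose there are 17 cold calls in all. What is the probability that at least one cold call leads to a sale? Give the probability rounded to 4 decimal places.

P(at least one) = 1 − P(none) = 1 − (1 − 0.065)^17
= 1 − 0.319005 = 0.680995

0.6810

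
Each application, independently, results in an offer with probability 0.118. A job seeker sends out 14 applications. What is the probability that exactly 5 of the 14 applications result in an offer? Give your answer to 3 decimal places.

0.015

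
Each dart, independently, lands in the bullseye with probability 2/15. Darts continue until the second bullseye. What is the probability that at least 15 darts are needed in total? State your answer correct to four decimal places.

0.4254

Needing more than 14 darts ⇔ fewer than 2 successes in the first 14. With X ~ Binomial(14, 0.133333), P(Y > 14) = P(X ≤ 1).
  k=0: C(14,0)·0.133333^0·0.866667^14 = 0.134874
  k=1: C(14,1)·0.133333^1·0.866667^13 = 0.290499
P(X ≤ 1) = 0.425373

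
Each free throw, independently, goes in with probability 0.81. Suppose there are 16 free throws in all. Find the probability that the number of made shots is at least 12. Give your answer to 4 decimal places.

X ~ Binomial(16, 0.81); P(X ≥ 12) = Σ C(16,k) p^k (1−p)^(16−k) over k:
  k=12: C(16,12)·0.81^12·0.19^4 = 0.189193
  k=13: C(16,13)·0.81^13·0.19^3 = 0.248173
  k=14: C(16,14)·0.81^14·0.19^2 = 0.226714
  k=15: C(16,15)·0.81^15·0.19^1 = 0.128869
  k=16: C(16,16)·0.81^16·0.19^0 = 0.034337
Total = 0.827286

0.8273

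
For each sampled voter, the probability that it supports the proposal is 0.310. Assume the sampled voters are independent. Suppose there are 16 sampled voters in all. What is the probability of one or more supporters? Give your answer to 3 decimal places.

P(at least one) = 1 − P(none) = 1 − (1 − 0.31)^16
= 1 − 0.00264 = 0.99736

0.997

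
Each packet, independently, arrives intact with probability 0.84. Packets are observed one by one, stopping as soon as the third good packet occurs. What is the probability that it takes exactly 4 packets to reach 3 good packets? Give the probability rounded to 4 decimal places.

Y = trial on which the third success occurs; negative binomial, r=3, p=0.84.
P(Y=4) = C(3,2) · p^3 · (1−p)^1
= 3 · 0.5927 · 0.16 = 0.284498

0.2845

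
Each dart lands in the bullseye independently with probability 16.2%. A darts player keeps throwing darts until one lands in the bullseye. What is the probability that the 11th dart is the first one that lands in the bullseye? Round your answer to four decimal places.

0.0277

Geometric (trials to first success), p = 0.162.
P(Y = 11) = (1−p)^10 · p = 0.17078 · 0.162 = 0.027667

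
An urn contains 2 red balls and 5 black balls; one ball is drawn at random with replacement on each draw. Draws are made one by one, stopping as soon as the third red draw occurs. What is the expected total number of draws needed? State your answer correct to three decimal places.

10.500

Y = total draws until the third success; negative binomial with r=3, p=0.285714.
E[Y] = r / p = 3 / 0.285714 = 10.50000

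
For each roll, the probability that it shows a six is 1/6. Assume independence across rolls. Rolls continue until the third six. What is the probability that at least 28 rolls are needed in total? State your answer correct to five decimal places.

Needing more than 27 rolls ⇔ fewer than 3 successes in the first 27. With X ~ Binomial(27, 0.166667), P(Y > 27) = P(X ≤ 2).
  k=0: C(27,0)·0.166667^0·0.833333^27 = 0.0072796
  k=1: C(27,1)·0.166667^1·0.833333^26 = 0.0393097
  k=2: C(27,2)·0.166667^2·0.833333^25 = 0.1022053
P(X ≤ 2) = 0.1487946

0.14879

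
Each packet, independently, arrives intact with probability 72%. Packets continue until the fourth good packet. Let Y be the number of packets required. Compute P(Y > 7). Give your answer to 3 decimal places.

0.102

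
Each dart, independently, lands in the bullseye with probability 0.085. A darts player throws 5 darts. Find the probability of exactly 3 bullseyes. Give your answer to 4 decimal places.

X ~ Binomial(n=5, p=0.085).
P(X=3) = C(5,3) · p^3 · (1−p)^2
= 10 · 0.00061412 · 0.83722 = 0.005142

0.0051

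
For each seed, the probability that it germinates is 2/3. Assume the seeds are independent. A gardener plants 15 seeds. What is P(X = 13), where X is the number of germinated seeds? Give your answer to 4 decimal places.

0.0599

X ~ Binomial(n=15, p=0.666667).
P(X=13) = C(15,13) · p^13 · (1−p)^2
= 105 · 0.0051382 · 0.11111 = 0.059946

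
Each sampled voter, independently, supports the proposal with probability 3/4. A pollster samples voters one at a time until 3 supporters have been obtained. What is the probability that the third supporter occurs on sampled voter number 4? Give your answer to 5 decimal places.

Y = trial on which the third success occurs; negative binomial, r=3, p=0.75.
P(Y=4) = C(3,2) · p^3 · (1−p)^1
= 3 · 0.42188 · 0.25 = 0.3164062

0.31641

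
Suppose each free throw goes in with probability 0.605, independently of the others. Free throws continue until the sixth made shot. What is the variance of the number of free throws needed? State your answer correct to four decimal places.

6.4750

Y = total free throws until the sixth success; negative binomial with r=6, p=0.605.
Var(Y) = r(1−p)/p² = 6·0.395 / 0.605² = 6.474968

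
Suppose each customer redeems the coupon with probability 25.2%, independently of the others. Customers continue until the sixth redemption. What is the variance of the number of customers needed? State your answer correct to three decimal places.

70.673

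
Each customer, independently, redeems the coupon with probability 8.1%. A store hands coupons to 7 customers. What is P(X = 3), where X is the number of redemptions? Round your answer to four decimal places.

0.0133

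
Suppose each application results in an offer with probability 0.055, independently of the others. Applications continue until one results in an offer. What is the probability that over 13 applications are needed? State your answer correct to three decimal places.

0.479

Y = number of applications to the first success; geometric, p = 0.055.
P(Y > 13) = P(first 13 all fail) = (1−p)^13 = 0.47931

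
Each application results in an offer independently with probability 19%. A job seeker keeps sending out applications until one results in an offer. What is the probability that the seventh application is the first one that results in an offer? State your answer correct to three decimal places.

Geometric (trials to first success), p = 0.19.
P(Y = 7) = (1−p)^6 · p = 0.28243 · 0.19 = 0.05366

0.054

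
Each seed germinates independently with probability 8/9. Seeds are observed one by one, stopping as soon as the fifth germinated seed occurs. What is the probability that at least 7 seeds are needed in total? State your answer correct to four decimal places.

Needing more than 6 seeds ⇔ fewer than 5 successes in the first 6. With X ~ Binomial(6, 0.888889), P(Y > 6) = P(X ≤ 4).
  k=0: C(6,0)·0.888889^0·0.111111^6 = 0.000002
  k=1: C(6,1)·0.888889^1·0.111111^5 = 0.000090
  k=2: C(6,2)·0.888889^2·0.111111^4 = 0.001806
  k=3: C(6,3)·0.888889^3·0.111111^3 = 0.019268
  k=4: C(6,4)·0.888889^4·0.111111^2 = 0.115610
P(X ≤ 4) = 0.136777

0.1368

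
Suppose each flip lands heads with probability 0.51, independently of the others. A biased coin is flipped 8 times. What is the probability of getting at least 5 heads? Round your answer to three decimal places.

0.385

X ~ Binomial(8, 0.51); P(X ≥ 5) = Σ C(8,k) p^k (1−p)^(8−k) over k:
  k=5: C(8,5)·0.51^5·0.49^3 = 0.22731
  k=6: C(8,6)·0.51^6·0.49^2 = 0.11830
  k=7: C(8,7)·0.51^7·0.49^1 = 0.03518
  k=8: C(8,8)·0.51^8·0.49^0 = 0.00458
Total = 0.38537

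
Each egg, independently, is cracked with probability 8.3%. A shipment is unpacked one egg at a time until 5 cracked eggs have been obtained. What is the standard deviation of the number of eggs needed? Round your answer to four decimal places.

25.7983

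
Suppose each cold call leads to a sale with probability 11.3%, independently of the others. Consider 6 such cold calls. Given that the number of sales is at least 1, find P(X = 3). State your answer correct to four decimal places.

X ~ Binomial(6, 0.113). Want P(X=3 | X≥1) = P(X=3) / P(X≥1).
P(X=3) = C(6,3)·0.113^3·0.887^3 = 0.020139
P(X≥1) = 1 − 0.487014 = 0.512986
Ratio = 0.020139 / 0.512986 = 0.039258

0.0393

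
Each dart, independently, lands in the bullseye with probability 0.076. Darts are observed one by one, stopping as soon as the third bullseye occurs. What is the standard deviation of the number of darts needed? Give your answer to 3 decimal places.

Y = total darts until the third success; negative binomial with r=3, p=0.076.
SD(Y) = √[r(1−p)/p²] = √(479.91690) = 21.90701

21.907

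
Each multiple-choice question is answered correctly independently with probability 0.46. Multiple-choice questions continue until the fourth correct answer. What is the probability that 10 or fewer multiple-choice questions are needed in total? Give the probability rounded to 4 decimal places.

0.7547

Finishing within 10 multiple-choice questions ⇔ at least 4 successes in the first 10. With X ~ Binomial(10, 0.46), P(Y ≤ 10) = 1 − P(X ≤ 3).
  k=0: C(10,0)·0.46^0·0.54^10 = 0.002108
  k=1: C(10,1)·0.46^1·0.54^9 = 0.017960
  k=2: C(10,2)·0.46^2·0.54^8 = 0.068846
  k=3: C(10,3)·0.46^3·0.54^7 = 0.156391
1 − 0.245305 = 0.754695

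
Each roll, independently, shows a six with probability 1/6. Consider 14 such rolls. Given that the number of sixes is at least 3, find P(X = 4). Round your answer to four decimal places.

X ~ Binomial(14, 0.166667). Want P(X=4 | X≥3) = P(X=4) / P(X≥3).
P(X=4) = C(14,4)·0.166667^4·0.833333^10 = 0.124743
P(X≥3) = 1 − 0.077887 − 0.218082 − 0.283507 = 0.420524
Ratio = 0.124743 / 0.420524 = 0.296637

0.2966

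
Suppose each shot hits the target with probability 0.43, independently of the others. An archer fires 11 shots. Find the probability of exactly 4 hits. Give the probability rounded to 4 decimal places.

X ~ Binomial(n=11, p=0.43).
P(X=4) = C(11,4) · p^4 · (1−p)^7
= 330 · 0.034188 · 0.019549 = 0.220552

0.2206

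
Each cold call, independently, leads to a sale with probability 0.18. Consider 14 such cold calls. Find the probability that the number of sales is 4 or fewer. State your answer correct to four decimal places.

0.9093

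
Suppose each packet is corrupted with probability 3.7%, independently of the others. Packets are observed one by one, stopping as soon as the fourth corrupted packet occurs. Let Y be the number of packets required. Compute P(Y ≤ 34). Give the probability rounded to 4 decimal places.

0.0359

Finishing within 34 packets ⇔ at least 4 successes in the first 34. With X ~ Binomial(34, 0.037), P(Y ≤ 34) = 1 − P(X ≤ 3).
  k=0: C(34,0)·0.037^0·0.963^34 = 0.277520
  k=1: C(34,1)·0.037^1·0.963^33 = 0.362533
  k=2: C(34,2)·0.037^2·0.963^32 = 0.229830
  k=3: C(34,3)·0.037^3·0.963^31 = 0.094191
1 − 0.964075 = 0.035925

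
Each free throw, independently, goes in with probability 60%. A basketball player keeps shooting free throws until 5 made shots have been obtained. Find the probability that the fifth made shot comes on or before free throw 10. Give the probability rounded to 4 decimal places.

Finishing within 10 free throws ⇔ at least 5 successes in the first 10. With X ~ Binomial(10, 0.60), P(Y ≤ 10) = 1 − P(X ≤ 4).
  k=0: C(10,0)·0.60^0·0.40^10 = 0.000105
  k=1: C(10,1)·0.60^1·0.40^9 = 0.001573
  k=2: C(10,2)·0.60^2·0.40^8 = 0.010617
  k=3: C(10,3)·0.60^3·0.40^7 = 0.042467
  k=4: C(10,4)·0.60^4·0.40^6 = 0.111477
1 − 0.166239 = 0.833761

0.8338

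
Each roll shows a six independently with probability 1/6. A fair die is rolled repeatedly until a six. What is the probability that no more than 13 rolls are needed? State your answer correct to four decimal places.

Y = number of rolls to the first success; geometric, p = 0.166667.
P(Y ≤ 13) = 1 − (1−p)^13 = 1 − 0.093464 = 0.906536

0.9065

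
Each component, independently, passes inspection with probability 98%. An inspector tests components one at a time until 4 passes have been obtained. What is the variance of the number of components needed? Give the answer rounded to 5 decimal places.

Y = total components until the fourth success; negative binomial with r=4, p=0.98.
Var(Y) = r(1−p)/p² = 4·0.02 / 0.98² = 0.0832986

0.08330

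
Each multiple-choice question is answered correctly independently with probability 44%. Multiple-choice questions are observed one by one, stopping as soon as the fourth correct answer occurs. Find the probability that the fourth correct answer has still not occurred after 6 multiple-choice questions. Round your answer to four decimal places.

Needing more than 6 multiple-choice questions ⇔ fewer than 4 successes in the first 6. With X ~ Binomial(6, 0.44), P(Y > 6) = P(X ≤ 3).
  k=0: C(6,0)·0.44^0·0.56^6 = 0.030841
  k=1: C(6,1)·0.44^1·0.56^5 = 0.145393
  k=2: C(6,2)·0.44^2·0.56^4 = 0.285594
  k=3: C(6,3)·0.44^3·0.56^3 = 0.299193
P(X ≤ 3) = 0.761021

0.7610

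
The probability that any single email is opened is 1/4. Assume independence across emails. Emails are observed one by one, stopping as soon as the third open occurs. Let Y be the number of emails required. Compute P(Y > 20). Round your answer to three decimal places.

Needing more than 20 emails ⇔ fewer than 3 successes in the first 20. With X ~ Binomial(20, 0.25), P(Y > 20) = P(X ≤ 2).
  k=0: C(20,0)·0.25^0·0.75^20 = 0.00317
  k=1: C(20,1)·0.25^1·0.75^19 = 0.02114
  k=2: C(20,2)·0.25^2·0.75^18 = 0.06695
P(X ≤ 2) = 0.09126

0.091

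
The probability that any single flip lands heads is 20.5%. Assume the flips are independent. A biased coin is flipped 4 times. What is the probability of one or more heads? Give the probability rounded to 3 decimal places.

0.601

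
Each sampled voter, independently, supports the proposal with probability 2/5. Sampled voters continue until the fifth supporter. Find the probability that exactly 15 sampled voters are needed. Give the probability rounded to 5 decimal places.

0.06198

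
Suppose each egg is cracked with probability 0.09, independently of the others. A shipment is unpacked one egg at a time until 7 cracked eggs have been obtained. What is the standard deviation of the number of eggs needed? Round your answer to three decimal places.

Y = total eggs until the seventh success; negative binomial with r=7, p=0.09.
SD(Y) = √[r(1−p)/p²] = √(786.41975) = 28.04318

28.043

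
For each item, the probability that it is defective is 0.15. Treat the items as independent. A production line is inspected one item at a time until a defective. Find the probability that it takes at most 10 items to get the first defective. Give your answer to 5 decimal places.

0.80313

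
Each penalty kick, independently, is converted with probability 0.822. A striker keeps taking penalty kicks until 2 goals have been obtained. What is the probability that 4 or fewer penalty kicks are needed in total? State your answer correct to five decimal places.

0.98045

Finishing within 4 penalty kicks ⇔ at least 2 successes in the first 4. With X ~ Binomial(4, 0.822), P(Y ≤ 4) = 1 − P(X ≤ 1).
  k=0: C(4,0)·0.822^0·0.178^4 = 0.0010039
  k=1: C(4,1)·0.822^1·0.178^3 = 0.0185435
1 − 0.0195474 = 0.9804526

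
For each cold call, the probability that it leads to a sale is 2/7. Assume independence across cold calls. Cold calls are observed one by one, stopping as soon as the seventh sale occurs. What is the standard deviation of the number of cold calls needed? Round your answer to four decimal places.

7.8262

Y = total cold calls until the seventh success; negative binomial with r=7, p=0.285714.
SD(Y) = √[r(1−p)/p²] = √(61.250000) = 7.826238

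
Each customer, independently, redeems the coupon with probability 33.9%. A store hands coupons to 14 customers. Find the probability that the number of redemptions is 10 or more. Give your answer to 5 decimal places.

X ~ Binomial(14, 0.339); P(X ≥ 10) = Σ C(14,k) p^k (1−p)^(14−k) over k:
  k=10: C(14,10)·0.339^10·0.661^4 = 0.0038303
  k=11: C(14,11)·0.339^11·0.661^3 = 0.0007143
  k=12: C(14,12)·0.339^12·0.661^2 = 0.0000916
  k=13: C(14,13)·0.339^13·0.661^1 = 0.0000072
  k=14: C(14,14)·0.339^14·0.661^0 = 0.0000003
Total = 0.0046438

0.00464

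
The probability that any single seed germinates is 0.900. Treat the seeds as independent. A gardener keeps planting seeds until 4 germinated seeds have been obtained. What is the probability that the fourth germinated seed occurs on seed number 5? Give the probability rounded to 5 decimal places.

0.26244

Y = trial on which the fourth success occurs; negative binomial, r=4, p=0.90.
P(Y=5) = C(4,3) · p^4 · (1−p)^1
= 4 · 0.6561 · 0.1 = 0.2624400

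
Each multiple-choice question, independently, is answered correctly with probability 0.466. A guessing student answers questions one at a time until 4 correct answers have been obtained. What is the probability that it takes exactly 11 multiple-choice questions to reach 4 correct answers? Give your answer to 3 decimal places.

0.070

Y = trial on which the fourth success occurs; negative binomial, r=4, p=0.466.
P(Y=11) = C(10,3) · p^4 · (1−p)^7
= 120 · 0.047157 · 0.012382 = 0.07007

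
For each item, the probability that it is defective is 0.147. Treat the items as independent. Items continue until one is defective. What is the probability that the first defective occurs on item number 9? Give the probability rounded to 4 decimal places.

0.0412

Geometric (trials to first success), p = 0.147.
P(Y = 9) = (1−p)^8 · p = 0.28028 · 0.147 = 0.041201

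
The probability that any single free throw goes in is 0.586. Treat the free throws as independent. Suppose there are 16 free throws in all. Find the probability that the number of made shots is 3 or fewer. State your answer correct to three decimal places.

X ~ Binomial(16, 0.586); P(X ≤ 3) = Σ C(16,k) p^k (1−p)^(16−k) over k:
  k=0: C(16,0)·0.586^0·0.414^16 = 0.00000
  k=1: C(16,1)·0.586^1·0.414^15 = 0.00002
  k=2: C(16,2)·0.586^2·0.414^14 = 0.00018
  k=3: C(16,3)·0.586^3·0.414^13 = 0.00118
Total = 0.00138

0.001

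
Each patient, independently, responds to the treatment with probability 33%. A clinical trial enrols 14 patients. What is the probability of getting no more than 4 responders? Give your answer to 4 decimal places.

X ~ Binomial(14, 0.33); P(X ≤ 4) = Σ C(14,k) p^k (1−p)^(14−k) over k:
  k=0: C(14,0)·0.33^0·0.67^14 = 0.003673
  k=1: C(14,1)·0.33^1·0.67^13 = 0.025329
  k=2: C(14,2)·0.33^2·0.67^12 = 0.081090
  k=3: C(14,3)·0.33^3·0.67^11 = 0.159759
  k=4: C(14,4)·0.33^4·0.67^10 = 0.216390
Total = 0.486242

0.4862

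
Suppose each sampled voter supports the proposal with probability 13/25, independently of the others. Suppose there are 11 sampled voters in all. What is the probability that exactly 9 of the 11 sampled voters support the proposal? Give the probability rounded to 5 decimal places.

0.03523

X ~ Binomial(n=11, p=0.52).
P(X=9) = C(11,9) · p^9 · (1−p)^2
= 55 · 0.0027799 · 0.2304 = 0.0352270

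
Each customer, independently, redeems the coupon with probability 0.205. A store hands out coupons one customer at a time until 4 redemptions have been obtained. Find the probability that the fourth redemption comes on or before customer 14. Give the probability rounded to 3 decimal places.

Finishing within 14 customers ⇔ at least 4 successes in the first 14. With X ~ Binomial(14, 0.205), P(Y ≤ 14) = 1 − P(X ≤ 3).
  k=0: C(14,0)·0.205^0·0.795^14 = 0.04028
  k=1: C(14,1)·0.205^1·0.795^13 = 0.14543
  k=2: C(14,2)·0.205^2·0.795^12 = 0.24376
  k=3: C(14,3)·0.205^3·0.795^11 = 0.25142
1 − 0.68089 = 0.31911

0.319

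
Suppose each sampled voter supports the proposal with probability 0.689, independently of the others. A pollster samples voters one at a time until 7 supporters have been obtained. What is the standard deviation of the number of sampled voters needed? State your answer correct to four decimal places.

2.1415

Y = total sampled voters until the seventh success; negative binomial with r=7, p=0.689.
SD(Y) = √[r(1−p)/p²] = √(4.585851) = 2.141460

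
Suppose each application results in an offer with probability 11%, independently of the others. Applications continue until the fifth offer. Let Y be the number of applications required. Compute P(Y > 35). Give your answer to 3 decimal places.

0.660

Needing more than 35 applications ⇔ fewer than 5 successes in the first 35. With X ~ Binomial(35, 0.11), P(Y > 35) = P(X ≤ 4).
  k=0: C(35,0)·0.11^0·0.89^35 = 0.01693
  k=1: C(35,1)·0.11^1·0.89^34 = 0.07324
  k=2: C(35,2)·0.11^2·0.89^33 = 0.15388
  k=3: C(35,3)·0.11^3·0.89^32 = 0.20920
  k=4: C(35,4)·0.11^4·0.89^31 = 0.20685
P(X ≤ 4) = 0.66010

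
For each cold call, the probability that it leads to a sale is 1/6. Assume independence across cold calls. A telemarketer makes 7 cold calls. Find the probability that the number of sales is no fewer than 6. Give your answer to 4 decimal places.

X ~ Binomial(7, 0.166667); P(X ≥ 6) = Σ C(7,k) p^k (1−p)^(7−k) over k:
  k=6: C(7,6)·0.166667^6·0.833333^1 = 0.000125
  k=7: C(7,7)·0.166667^7·0.833333^0 = 0.000004
Total = 0.000129

0.0001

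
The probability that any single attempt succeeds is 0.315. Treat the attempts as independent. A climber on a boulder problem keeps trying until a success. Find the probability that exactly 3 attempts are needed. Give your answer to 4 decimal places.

0.1478

Geometric (trials to first success), p = 0.315.
P(Y = 3) = (1−p)^2 · p = 0.46923 · 0.315 = 0.147806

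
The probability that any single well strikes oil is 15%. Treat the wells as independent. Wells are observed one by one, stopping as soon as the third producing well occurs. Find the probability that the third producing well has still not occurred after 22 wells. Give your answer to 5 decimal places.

0.33818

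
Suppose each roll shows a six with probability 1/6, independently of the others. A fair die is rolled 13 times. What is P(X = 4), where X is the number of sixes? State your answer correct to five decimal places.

X ~ Binomial(n=13, p=0.166667).
P(X=4) = C(13,4) · p^4 · (1−p)^9
= 715 · 0.0007716 · 0.19381 = 0.1069227

0.10692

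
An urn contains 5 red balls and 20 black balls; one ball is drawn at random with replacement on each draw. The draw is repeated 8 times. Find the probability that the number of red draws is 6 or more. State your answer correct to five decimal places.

X ~ Binomial(8, 0.20); P(X ≥ 6) = Σ C(8,k) p^k (1−p)^(8−k) over k:
  k=6: C(8,6)·0.20^6·0.80^2 = 0.0011469
  k=7: C(8,7)·0.20^7·0.80^1 = 0.0000819
  k=8: C(8,8)·0.20^8·0.80^0 = 0.0000026
Total = 0.0012314

0.00123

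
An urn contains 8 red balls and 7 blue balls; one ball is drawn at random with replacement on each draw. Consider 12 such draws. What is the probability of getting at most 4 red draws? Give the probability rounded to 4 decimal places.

0.1359

X ~ Binomial(12, 0.533333); P(X ≤ 4) = Σ C(12,k) p^k (1−p)^(12−k) over k:
  k=0: C(12,0)·0.533333^0·0.466667^12 = 0.000107
  k=1: C(12,1)·0.533333^1·0.466667^11 = 0.001463
  k=2: C(12,2)·0.533333^2·0.466667^10 = 0.009196
  k=3: C(12,3)·0.533333^3·0.466667^9 = 0.035033
  k=4: C(12,4)·0.533333^4·0.466667^8 = 0.090085
Total = 0.135885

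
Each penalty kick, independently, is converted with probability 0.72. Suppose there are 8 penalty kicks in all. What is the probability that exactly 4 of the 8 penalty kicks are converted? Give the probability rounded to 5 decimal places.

X ~ Binomial(n=8, p=0.72).
P(X=4) = C(8,4) · p^4 · (1−p)^4
= 70 · 0.26874 · 0.0061466 = 0.1156272

0.11563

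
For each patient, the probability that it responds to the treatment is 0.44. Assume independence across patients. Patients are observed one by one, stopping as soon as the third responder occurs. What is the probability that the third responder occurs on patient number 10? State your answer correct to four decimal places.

Y = trial on which the third success occurs; negative binomial, r=3, p=0.44.
P(Y=10) = C(9,2) · p^3 · (1−p)^7
= 36 · 0.085184 · 0.017271 = 0.052964

0.0530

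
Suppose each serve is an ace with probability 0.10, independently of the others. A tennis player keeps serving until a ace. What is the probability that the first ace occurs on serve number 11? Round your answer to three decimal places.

Geometric (trials to first success), p = 0.10.
P(Y = 11) = (1−p)^10 · p = 0.34868 · 0.10 = 0.03487

0.035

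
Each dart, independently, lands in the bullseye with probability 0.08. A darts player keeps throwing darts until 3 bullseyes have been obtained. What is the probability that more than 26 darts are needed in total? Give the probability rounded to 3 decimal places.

0.654

Needing more than 26 darts ⇔ fewer than 3 successes in the first 26. With X ~ Binomial(26, 0.08), P(Y > 26) = P(X ≤ 2).
  k=0: C(26,0)·0.08^0·0.92^26 = 0.11442
  k=1: C(26,1)·0.08^1·0.92^25 = 0.25868
  k=2: C(26,2)·0.08^2·0.92^24 = 0.28117
P(X ≤ 2) = 0.65426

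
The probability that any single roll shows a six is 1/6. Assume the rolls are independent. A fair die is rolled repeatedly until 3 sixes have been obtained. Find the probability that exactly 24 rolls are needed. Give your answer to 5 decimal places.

0.02546

Y = trial on which the third success occurs; negative binomial, r=3, p=0.166667.
P(Y=24) = C(23,2) · p^3 · (1−p)^21
= 253 · 0.0046296 · 0.021737 = 0.0254601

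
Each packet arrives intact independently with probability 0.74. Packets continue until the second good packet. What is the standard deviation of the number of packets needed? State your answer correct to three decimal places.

Y = total packets until the second success; negative binomial with r=2, p=0.74.
SD(Y) = √[r(1−p)/p²] = √(0.94960) = 0.97447

0.974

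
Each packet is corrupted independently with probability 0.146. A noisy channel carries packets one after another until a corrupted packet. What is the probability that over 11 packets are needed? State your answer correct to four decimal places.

Y = number of packets to the first success; geometric, p = 0.146.
P(Y > 11) = P(first 11 all fail) = (1−p)^11 = 0.176212

0.1762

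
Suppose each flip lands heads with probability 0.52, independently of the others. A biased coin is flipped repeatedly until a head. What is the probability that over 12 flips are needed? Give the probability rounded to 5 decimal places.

Y = number of flips to the first success; geometric, p = 0.52.
P(Y > 12) = P(first 12 all fail) = (1−p)^12 = 0.0001496

0.00015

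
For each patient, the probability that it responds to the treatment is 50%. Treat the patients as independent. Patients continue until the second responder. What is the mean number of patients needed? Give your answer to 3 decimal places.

4.000

Y = total patients until the second success; negative binomial with r=2, p=0.50.
E[Y] = r / p = 2 / 0.50 = 4.00000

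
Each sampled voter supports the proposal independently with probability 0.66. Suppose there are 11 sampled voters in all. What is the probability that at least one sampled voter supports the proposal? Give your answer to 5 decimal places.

0.99999

P(at least one) = 1 − P(none) = 1 − (1 − 0.66)^11
= 1 − 0.0000070 = 0.9999930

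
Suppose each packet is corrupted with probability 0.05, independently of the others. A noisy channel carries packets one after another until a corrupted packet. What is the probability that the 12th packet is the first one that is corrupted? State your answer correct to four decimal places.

0.0284

Geometric (trials to first success), p = 0.05.
P(Y = 12) = (1−p)^11 · p = 0.5688 · 0.05 = 0.028440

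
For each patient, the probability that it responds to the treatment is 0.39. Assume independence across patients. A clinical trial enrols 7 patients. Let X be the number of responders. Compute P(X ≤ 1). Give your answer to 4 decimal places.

0.1721

X ~ Binomial(7, 0.39); P(X ≤ 1) = Σ C(7,k) p^k (1−p)^(7−k) over k:
  k=0: C(7,0)·0.39^0·0.61^7 = 0.031427
  k=1: C(7,1)·0.39^1·0.61^6 = 0.140651
Total = 0.172078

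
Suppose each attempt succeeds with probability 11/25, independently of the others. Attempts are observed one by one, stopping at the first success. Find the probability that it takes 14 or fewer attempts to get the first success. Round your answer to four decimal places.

Y = number of attempts to the first success; geometric, p = 0.44.
P(Y ≤ 14) = 1 − (1−p)^14 = 1 − 0.000298 = 0.999702

0.9997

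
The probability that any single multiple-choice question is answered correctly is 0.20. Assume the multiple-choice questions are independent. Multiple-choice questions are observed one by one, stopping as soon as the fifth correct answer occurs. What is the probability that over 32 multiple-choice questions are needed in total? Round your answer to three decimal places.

0.204

Needing more than 32 multiple-choice questions ⇔ fewer than 5 successes in the first 32. With X ~ Binomial(32, 0.20), P(Y > 32) = P(X ≤ 4).
  k=0: C(32,0)·0.20^0·0.80^32 = 0.00079
  k=1: C(32,1)·0.20^1·0.80^31 = 0.00634
  k=2: C(32,2)·0.20^2·0.80^30 = 0.02456
  k=3: C(32,3)·0.20^3·0.80^29 = 0.06140
  k=4: C(32,4)·0.20^4·0.80^28 = 0.11129
P(X ≤ 4) = 0.20438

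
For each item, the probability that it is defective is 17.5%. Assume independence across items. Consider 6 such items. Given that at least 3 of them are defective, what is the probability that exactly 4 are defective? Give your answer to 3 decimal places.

X ~ Binomial(6, 0.175). Want P(X=4 | X≥3) = P(X=4) / P(X≥3).
P(X=4) = C(6,4)·0.175^4·0.825^2 = 0.00958
P(X≥3) = 1 − 0.31530 − 0.40129 − 0.21281 = 0.07060
Ratio = 0.00958 / 0.07060 = 0.13562

0.136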